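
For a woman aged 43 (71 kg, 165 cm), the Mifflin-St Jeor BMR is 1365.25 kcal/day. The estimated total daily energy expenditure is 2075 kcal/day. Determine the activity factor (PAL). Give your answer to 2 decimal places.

1.52

Activity factor = TEE ÷ BMR = 2075 ÷ 1365.25 = 1.52.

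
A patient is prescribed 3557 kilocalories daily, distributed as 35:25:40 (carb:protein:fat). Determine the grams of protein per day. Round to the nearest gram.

222 g/day

Protein energy = 25% × 3557 = 889.25 kcal.
At 4 kcal/g: 889.25 ÷ 4 = 222.3125 g.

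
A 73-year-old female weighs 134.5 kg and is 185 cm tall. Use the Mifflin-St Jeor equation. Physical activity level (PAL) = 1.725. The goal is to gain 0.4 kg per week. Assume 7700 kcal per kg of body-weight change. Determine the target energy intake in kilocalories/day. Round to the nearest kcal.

3847 kilocalories/day

Mifflin-St Jeor (female): BMR = 10(134.5) + 6.25(185) − 5(73) − 161 = 1345 + 1156.25 − 365 − 161 = 1975.25 kcal/day.
TEE = 1975.25 × 1.725 = 3407.3063 kcal/day.
Required daily surplus = 0.4 × 7700 ÷ 7 = 440 kcal/day.
Target intake = 3407.3063 + 440 = 3847.3063 kcal/day.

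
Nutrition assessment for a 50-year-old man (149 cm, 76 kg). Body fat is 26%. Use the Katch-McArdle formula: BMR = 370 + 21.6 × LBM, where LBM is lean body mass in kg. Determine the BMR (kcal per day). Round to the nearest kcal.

1585 kcal per day

LBM = 76 × (1 − 0.26) = 56.24 kg. Katch-McArdle: BMR = 370 + 21.6 × 56.24 = 1584.784 kcal/day.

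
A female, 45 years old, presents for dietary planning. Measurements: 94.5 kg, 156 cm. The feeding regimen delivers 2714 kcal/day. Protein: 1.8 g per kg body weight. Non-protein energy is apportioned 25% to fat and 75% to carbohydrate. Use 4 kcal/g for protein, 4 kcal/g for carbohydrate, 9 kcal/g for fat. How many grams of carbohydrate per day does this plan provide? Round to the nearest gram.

381 g/day

Protein = 1.8 × 94.5 = 170.1 g → 170.1 × 4 = 680.4 kcal.
Non-protein calories = 2714 − 680.4 = 2033.6 kcal.
Fat: 25% × 2033.6 = 508.4 kcal; carbohydrate: 1525.2 kcal.
Carbohydrate: 1525.2 kcal ÷ 4 kcal/g = 381.3 g.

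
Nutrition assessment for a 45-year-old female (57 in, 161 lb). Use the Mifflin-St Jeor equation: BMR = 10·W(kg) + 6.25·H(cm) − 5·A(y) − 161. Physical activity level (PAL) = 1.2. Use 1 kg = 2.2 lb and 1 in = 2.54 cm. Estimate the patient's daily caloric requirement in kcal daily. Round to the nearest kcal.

Convert to metric: weight = 161 ÷ 2.2 = 73.1818 kg; height = 57 × 2.54 = 144.78 cm.
Mifflin-St Jeor (female): BMR = 10(73.1818) + 6.25(144.78) − 5(45) − 161 = 731.8182 + 904.875 − 225 − 161 = 1250.6932 kcal/day.
TEE = BMR × activity factor = 1250.6932 × 1.2 = 1500.8318 kcal/day.

1501 kcal daily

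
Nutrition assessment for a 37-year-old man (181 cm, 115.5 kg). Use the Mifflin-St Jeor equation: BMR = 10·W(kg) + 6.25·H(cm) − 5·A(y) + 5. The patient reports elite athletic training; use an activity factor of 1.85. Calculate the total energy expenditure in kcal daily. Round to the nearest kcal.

Mifflin-St Jeor (male): BMR = 10(115.5) + 6.25(181) − 5(37) + 5 = 1155 + 1131.25 − 185 + 5 = 2106.25 kcal/day.
TEE = BMR × activity factor = 2106.25 × 1.85 = 3896.5625 kcal/day.

3897 kcal daily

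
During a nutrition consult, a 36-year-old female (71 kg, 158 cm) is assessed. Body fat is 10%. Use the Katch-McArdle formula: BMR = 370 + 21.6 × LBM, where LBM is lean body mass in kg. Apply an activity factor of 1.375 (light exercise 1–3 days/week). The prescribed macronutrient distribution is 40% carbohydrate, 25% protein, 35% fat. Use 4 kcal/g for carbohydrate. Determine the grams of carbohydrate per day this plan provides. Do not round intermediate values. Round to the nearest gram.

LBM = 71 × (1 − 0.1) = 63.9 kg. Katch-McArdle: BMR = 370 + 21.6 × 63.9 = 1750.24 kcal/day.
TEE = 1750.24 × 1.375 = 2406.58 kcal/day.
Carbohydrate energy = 40% × 2406.58 = 962.632 kcal.
Carbohydrate = 962.632 ÷ 4 kcal/g = 240.658 g.

241 g/day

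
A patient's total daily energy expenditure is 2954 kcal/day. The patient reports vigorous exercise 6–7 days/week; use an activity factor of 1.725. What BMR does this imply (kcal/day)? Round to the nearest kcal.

BMR = TEE ÷ activity factor = 2954 ÷ 1.725 = 1712.4638 kcal/day.

1712 kcal/day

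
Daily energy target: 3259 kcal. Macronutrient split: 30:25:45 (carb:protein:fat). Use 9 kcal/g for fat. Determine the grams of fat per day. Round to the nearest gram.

163 g/day

Fat energy = 45% × 3259 = 1466.55 kcal.
At 9 kcal/g: 1466.55 ÷ 9 = 162.95 g.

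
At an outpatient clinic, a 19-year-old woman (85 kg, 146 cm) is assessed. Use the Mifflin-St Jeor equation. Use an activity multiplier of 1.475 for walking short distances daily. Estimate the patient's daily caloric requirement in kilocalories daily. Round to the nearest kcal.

2222 kilocalories daily

Mifflin-St Jeor (female): BMR = 10(85) + 6.25(146) − 5(19) − 161 = 850 + 912.5 − 95 − 161 = 1506.5 kcal/day.
TEE = BMR × activity factor = 1506.5 × 1.475 = 2222.0875 kcal/day.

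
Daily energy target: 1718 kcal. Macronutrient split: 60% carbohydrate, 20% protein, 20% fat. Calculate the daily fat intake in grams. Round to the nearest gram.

38 g/day

Fat energy = 20% × 1718 = 343.6 kcal.
At 9 kcal/g: 343.6 ÷ 9 = 38.1778 g.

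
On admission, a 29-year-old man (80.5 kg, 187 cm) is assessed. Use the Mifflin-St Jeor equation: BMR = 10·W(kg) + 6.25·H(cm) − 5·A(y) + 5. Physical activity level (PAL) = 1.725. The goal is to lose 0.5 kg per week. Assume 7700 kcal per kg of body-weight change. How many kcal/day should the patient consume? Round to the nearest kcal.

Mifflin-St Jeor (male): BMR = 10(80.5) + 6.25(187) − 5(29) + 5 = 805 + 1168.75 − 145 + 5 = 1833.75 kcal/day.
TEE = 1833.75 × 1.725 = 3163.2188 kcal/day.
Required daily deficit = 0.5 × 7700 ÷ 7 = 550 kcal/day.
Target intake = 3163.2188 − 550 = 2613.2188 kcal/day.

2613 kcal/day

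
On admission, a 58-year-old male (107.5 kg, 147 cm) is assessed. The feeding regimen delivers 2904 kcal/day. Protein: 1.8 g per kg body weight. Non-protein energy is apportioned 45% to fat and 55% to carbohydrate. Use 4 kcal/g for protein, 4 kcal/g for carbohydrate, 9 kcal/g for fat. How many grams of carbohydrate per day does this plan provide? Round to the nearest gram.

Protein = 1.8 × 107.5 = 193.5 g → 193.5 × 4 = 774 kcal.
Non-protein calories = 2904 − 774 = 2130 kcal.
Fat: 45% × 2130 = 958.5 kcal; carbohydrate: 1171.5 kcal.
Carbohydrate: 1171.5 kcal ÷ 4 kcal/g = 292.875 g.

293 g/day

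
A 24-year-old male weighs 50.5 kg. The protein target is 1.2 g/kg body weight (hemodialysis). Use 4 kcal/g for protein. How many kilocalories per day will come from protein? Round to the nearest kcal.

Protein = 1.2 g/kg × 50.5 kg = 60.6 g/day.
Protein energy = 60.6 g × 4 kcal/g = 242.4 kcal/day.

242 kcal/day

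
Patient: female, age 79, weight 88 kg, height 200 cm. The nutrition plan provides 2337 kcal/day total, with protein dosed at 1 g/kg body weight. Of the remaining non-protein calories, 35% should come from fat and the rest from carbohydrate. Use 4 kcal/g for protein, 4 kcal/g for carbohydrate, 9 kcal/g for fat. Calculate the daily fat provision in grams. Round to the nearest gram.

77 g/day

Protein = 1 × 88 = 88 g → 88 × 4 = 352 kcal.
Non-protein calories = 2337 − 352 = 1985 kcal.
Fat: 35% × 1985 = 694.75 kcal; carbohydrate: 1290.25 kcal.
Fat: 694.75 kcal ÷ 9 kcal/g = 77.1944 g.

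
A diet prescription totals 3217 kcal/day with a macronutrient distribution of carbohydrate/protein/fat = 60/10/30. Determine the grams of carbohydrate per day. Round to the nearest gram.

Carbohydrate energy = 60% × 3217 = 1930.2 kcal.
At 4 kcal/g: 1930.2 ÷ 4 = 482.55 g.

483 g/day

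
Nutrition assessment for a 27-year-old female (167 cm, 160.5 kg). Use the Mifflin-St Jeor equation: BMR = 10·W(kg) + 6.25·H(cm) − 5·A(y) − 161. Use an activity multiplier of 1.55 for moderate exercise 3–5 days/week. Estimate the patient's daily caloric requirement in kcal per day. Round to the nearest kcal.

3647 kcal per day

Mifflin-St Jeor (female): BMR = 10(160.5) + 6.25(167) − 5(27) − 161 = 1605 + 1043.75 − 135 − 161 = 2352.75 kcal/day.
TEE = BMR × activity factor = 2352.75 × 1.55 = 3646.7625 kcal/day.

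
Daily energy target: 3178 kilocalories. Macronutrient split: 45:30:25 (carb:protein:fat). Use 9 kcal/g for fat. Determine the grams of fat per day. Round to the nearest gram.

Fat energy = 25% × 3178 = 794.5 kcal.
At 9 kcal/g: 794.5 ÷ 9 = 88.2778 g.

88 g/day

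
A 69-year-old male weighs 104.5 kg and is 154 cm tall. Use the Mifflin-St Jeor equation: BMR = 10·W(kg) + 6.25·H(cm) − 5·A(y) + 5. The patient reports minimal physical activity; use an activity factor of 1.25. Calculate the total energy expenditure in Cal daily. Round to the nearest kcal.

Mifflin-St Jeor (male): BMR = 10(104.5) + 6.25(154) − 5(69) + 5 = 1045 + 962.5 − 345 + 5 = 1667.5 kcal/day.
TEE = BMR × activity factor = 1667.5 × 1.25 = 2084.375 kcal/day.

2084 Cal daily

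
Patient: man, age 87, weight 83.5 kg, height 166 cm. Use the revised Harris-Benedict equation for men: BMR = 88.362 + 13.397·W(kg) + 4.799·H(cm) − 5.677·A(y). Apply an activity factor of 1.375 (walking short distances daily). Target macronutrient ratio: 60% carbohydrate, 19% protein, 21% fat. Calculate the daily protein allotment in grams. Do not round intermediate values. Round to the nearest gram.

Harris-Benedict: BMR = 88.362 + 13.397(83.5) + 4.799(166) − 5.677(87) = 1509.7465 kcal/day.
TEE = 1509.7465 × 1.375 = 2075.9014 kcal/day.
Protein energy = 19% × 2075.9014 = 394.4213 kcal.
Protein = 394.4213 ÷ 4 kcal/g = 98.6053 g.

99 g/day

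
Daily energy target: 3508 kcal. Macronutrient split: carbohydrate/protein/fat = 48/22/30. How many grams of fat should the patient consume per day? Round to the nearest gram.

117 g/day

Fat energy = 30% × 3508 = 1052.4 kcal.
At 9 kcal/g: 1052.4 ÷ 9 = 116.9333 g.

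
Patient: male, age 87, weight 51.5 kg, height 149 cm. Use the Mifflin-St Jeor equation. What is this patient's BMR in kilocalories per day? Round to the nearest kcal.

1016 kilocalories per day

Mifflin-St Jeor (male): BMR = 10(51.5) + 6.25(149) − 5(87) + 5 = 515 + 931.25 − 435 + 5 = 1016.25 kcal/day.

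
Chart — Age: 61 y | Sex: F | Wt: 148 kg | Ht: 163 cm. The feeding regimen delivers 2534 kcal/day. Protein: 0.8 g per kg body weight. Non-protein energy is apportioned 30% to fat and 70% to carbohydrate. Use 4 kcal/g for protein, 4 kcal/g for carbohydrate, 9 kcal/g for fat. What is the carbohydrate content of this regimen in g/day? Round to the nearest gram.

Protein = 0.8 × 148 = 118.4 g → 118.4 × 4 = 473.6 kcal.
Non-protein calories = 2534 − 473.6 = 2060.4 kcal.
Fat: 30% × 2060.4 = 618.12 kcal; carbohydrate: 1442.28 kcal.
Carbohydrate: 1442.28 kcal ÷ 4 kcal/g = 360.57 g.

361 g/day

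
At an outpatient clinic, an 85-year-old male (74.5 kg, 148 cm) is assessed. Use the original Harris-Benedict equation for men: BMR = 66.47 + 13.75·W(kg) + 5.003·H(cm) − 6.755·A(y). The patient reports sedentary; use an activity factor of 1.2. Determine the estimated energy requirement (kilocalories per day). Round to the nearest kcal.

1509 kilocalories per day

Harris-Benedict: BMR = 66.47 + 13.75(74.5) + 5.003(148) − 6.755(85) = 1257.114 kcal/day.
TEE = BMR × activity factor = 1257.114 × 1.2 = 1508.5368 kcal/day.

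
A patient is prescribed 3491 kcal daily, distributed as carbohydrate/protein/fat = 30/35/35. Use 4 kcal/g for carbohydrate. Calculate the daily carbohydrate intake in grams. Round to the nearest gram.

262 g/day

Carbohydrate energy = 30% × 3491 = 1047.3 kcal.
At 4 kcal/g: 1047.3 ÷ 4 = 261.825 g.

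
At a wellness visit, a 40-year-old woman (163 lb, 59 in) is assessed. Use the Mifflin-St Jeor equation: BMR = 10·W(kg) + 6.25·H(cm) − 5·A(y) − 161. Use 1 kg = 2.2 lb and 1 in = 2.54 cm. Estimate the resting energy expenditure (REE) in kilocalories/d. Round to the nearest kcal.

1317 kilocalories/d

Convert to metric: weight = 163 ÷ 2.2 = 74.0909 kg; height = 59 × 2.54 = 149.86 cm.
Mifflin-St Jeor (female): BMR = 10(74.0909) + 6.25(149.86) − 5(40) − 161 = 740.9091 + 936.625 − 200 − 161 = 1316.5341 kcal/day.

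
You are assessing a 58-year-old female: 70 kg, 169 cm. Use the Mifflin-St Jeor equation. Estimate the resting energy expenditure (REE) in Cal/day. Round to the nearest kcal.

1305 Cal/day

Mifflin-St Jeor (female): BMR = 10(70) + 6.25(169) − 5(58) − 161 = 700 + 1056.25 − 290 − 161 = 1305.25 kcal/day.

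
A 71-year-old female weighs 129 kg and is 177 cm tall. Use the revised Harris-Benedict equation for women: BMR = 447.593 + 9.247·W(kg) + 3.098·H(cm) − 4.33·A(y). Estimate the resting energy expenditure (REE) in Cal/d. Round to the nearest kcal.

1881 Cal/d

Harris-Benedict: BMR = 447.593 + 9.247(129) + 3.098(177) − 4.33(71) = 1881.372 kcal/day.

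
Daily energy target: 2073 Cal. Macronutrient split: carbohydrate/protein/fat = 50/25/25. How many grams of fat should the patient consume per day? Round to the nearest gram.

Fat energy = 25% × 2073 = 518.25 kcal.
At 9 kcal/g: 518.25 ÷ 9 = 57.5833 g.

58 g/day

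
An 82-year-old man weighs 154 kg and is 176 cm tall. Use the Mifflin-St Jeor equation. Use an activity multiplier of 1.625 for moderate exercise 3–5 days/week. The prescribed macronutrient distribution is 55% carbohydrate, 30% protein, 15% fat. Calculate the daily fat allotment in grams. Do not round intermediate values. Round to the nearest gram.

Mifflin-St Jeor (male): BMR = 10(154) + 6.25(176) − 5(82) + 5 = 1540 + 1100 − 410 + 5 = 2235 kcal/day.
TEE = 2235 × 1.625 = 3631.875 kcal/day.
Fat energy = 15% × 3631.875 = 544.7813 kcal.
Fat = 544.7813 ÷ 9 kcal/g = 60.5313 g.

61 g/day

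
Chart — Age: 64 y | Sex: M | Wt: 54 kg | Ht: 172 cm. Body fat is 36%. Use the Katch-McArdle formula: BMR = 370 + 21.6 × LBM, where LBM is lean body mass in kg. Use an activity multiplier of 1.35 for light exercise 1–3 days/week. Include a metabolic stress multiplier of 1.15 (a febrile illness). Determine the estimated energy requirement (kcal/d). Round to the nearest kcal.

1733 kcal/d

LBM = 54 × (1 − 0.36) = 34.56 kg. Katch-McArdle: BMR = 370 + 21.6 × 34.56 = 1116.496 kcal/day.
TEE = BMR × activity factor = 1116.496 × 1.35 = 1507.2696 kcal/day.
Apply stress factor: 1507.2696 × 1.15 = 1733.36 kcal/day.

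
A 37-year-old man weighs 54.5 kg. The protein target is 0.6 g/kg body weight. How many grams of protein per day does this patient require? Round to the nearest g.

Protein = 0.6 g/kg × 54.5 kg = 32.7 g/day.

33 g/day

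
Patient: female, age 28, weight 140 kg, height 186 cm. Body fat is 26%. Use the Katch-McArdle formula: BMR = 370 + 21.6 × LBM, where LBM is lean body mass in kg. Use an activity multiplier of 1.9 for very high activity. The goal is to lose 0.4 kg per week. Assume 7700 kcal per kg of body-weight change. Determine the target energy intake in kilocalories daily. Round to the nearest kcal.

LBM = 140 × (1 − 0.26) = 103.6 kg. Katch-McArdle: BMR = 370 + 21.6 × 103.6 = 2607.76 kcal/day.
TEE = 2607.76 × 1.9 = 4954.744 kcal/day.
Required daily deficit = 0.4 × 7700 ÷ 7 = 440 kcal/day.
Target intake = 4954.744 − 440 = 4514.744 kcal/day.

4515 kilocalories daily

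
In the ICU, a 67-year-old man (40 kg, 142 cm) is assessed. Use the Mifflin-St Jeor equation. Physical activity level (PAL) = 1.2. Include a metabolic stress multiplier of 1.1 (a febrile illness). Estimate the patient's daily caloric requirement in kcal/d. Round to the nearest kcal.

Mifflin-St Jeor (male): BMR = 10(40) + 6.25(142) − 5(67) + 5 = 400 + 887.5 − 335 + 5 = 957.5 kcal/day.
TEE = BMR × activity factor = 957.5 × 1.2 = 1149 kcal/day.
Apply stress factor: 1149 × 1.1 = 1263.9 kcal/day.

1264 kcal/d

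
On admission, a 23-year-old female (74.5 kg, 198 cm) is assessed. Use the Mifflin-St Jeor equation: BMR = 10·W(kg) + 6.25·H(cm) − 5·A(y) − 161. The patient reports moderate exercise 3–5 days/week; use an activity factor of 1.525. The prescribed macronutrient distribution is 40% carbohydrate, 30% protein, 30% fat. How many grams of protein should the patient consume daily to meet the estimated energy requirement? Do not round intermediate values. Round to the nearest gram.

195 g/day

Mifflin-St Jeor (female): BMR = 10(74.5) + 6.25(198) − 5(23) − 161 = 745 + 1237.5 − 115 − 161 = 1706.5 kcal/day.
TEE = 1706.5 × 1.525 = 2602.4125 kcal/day.
Protein energy = 30% × 2602.4125 = 780.7238 kcal.
Protein = 780.7238 ÷ 4 kcal/g = 195.1809 g.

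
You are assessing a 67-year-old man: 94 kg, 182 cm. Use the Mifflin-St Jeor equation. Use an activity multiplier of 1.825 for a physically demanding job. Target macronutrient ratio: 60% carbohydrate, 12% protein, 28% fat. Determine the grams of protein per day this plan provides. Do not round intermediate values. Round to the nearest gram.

96 g/day

Mifflin-St Jeor (male): BMR = 10(94) + 6.25(182) − 5(67) + 5 = 940 + 1137.5 − 335 + 5 = 1747.5 kcal/day.
TEE = 1747.5 × 1.825 = 3189.1875 kcal/day.
Protein energy = 12% × 3189.1875 = 382.7025 kcal.
Protein = 382.7025 ÷ 4 kcal/g = 95.6756 g.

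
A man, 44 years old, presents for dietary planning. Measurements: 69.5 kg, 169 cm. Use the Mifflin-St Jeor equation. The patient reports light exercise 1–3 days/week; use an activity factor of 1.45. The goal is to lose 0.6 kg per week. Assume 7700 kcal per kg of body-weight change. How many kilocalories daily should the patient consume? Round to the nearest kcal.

1568 kilocalories daily

Mifflin-St Jeor (male): BMR = 10(69.5) + 6.25(169) − 5(44) + 5 = 695 + 1056.25 − 220 + 5 = 1536.25 kcal/day.
TEE = 1536.25 × 1.45 = 2227.5625 kcal/day.
Required daily deficit = 0.6 × 7700 ÷ 7 = 660 kcal/day.
Target intake = 2227.5625 − 660 = 1567.5625 kcal/day.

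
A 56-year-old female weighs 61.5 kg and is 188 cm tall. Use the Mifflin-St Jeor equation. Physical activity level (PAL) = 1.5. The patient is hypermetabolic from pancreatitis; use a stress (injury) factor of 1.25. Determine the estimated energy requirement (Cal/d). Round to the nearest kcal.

2529 Cal/d

Mifflin-St Jeor (female): BMR = 10(61.5) + 6.25(188) − 5(56) − 161 = 615 + 1175 − 280 − 161 = 1349 kcal/day.
TEE = BMR × activity factor = 1349 × 1.5 = 2023.5 kcal/day.
Apply stress factor: 2023.5 × 1.25 = 2529.375 kcal/day.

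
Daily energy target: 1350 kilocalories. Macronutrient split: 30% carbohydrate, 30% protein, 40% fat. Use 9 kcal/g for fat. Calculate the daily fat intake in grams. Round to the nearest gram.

60 g/day

Fat energy = 40% × 1350 = 540 kcal.
At 9 kcal/g: 540 ÷ 9 = 60 g.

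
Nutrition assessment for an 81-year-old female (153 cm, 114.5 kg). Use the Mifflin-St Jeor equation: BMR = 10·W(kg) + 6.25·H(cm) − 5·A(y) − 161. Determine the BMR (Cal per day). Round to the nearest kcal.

Mifflin-St Jeor (female): BMR = 10(114.5) + 6.25(153) − 5(81) − 161 = 1145 + 956.25 − 405 − 161 = 1535.25 kcal/day.

1535 Cal per day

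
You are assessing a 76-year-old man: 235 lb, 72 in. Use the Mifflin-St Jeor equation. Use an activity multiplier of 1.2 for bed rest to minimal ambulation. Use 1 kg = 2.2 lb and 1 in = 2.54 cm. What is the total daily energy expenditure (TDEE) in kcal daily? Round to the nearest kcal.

2203 kcal daily

Convert to metric: weight = 235 ÷ 2.2 = 106.8182 kg; height = 72 × 2.54 = 182.88 cm.
Mifflin-St Jeor (male): BMR = 10(106.8182) + 6.25(182.88) − 5(76) + 5 = 1068.1818 + 1143 − 380 + 5 = 1836.1818 kcal/day.
TEE = BMR × activity factor = 1836.1818 × 1.2 = 2203.4182 kcal/day.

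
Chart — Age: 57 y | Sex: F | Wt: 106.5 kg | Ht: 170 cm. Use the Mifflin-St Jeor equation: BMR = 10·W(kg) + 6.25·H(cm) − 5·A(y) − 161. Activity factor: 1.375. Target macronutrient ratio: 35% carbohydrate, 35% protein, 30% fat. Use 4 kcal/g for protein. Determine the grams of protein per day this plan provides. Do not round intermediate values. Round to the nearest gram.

Mifflin-St Jeor (female): BMR = 10(106.5) + 6.25(170) − 5(57) − 161 = 1065 + 1062.5 − 285 − 161 = 1681.5 kcal/day.
TEE = 1681.5 × 1.375 = 2312.0625 kcal/day.
Protein energy = 35% × 2312.0625 = 809.2219 kcal.
Protein = 809.2219 ÷ 4 kcal/g = 202.3055 g.

202 g/day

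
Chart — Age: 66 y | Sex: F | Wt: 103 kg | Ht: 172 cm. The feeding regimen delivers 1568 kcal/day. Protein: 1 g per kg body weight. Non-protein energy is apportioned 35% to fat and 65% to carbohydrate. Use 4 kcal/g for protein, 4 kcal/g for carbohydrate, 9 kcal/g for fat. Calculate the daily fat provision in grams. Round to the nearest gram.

Protein = 1 × 103 = 103 g → 103 × 4 = 412 kcal.
Non-protein calories = 1568 − 412 = 1156 kcal.
Fat: 35% × 1156 = 404.6 kcal; carbohydrate: 751.4 kcal.
Fat: 404.6 kcal ÷ 9 kcal/g = 44.9556 g.

45 g/day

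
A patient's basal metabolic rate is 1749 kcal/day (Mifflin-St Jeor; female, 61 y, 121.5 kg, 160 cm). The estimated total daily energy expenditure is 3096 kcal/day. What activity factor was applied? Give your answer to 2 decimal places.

Activity factor = TEE ÷ BMR = 3096 ÷ 1749 = 1.77.

1.77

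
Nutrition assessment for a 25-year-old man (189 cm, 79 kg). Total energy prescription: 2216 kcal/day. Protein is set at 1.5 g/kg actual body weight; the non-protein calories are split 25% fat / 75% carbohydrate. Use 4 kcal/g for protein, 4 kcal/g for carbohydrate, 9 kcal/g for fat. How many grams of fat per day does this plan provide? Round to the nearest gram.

48 g/day

Protein = 1.5 × 79 = 118.5 g → 118.5 × 4 = 474 kcal.
Non-protein calories = 2216 − 474 = 1742 kcal.
Fat: 25% × 1742 = 435.5 kcal; carbohydrate: 1306.5 kcal.
Fat: 435.5 kcal ÷ 9 kcal/g = 48.3889 g.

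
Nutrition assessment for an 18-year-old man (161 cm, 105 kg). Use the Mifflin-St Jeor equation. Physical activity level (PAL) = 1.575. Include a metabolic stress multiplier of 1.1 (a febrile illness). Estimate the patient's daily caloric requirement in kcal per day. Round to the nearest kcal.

3415 kcal per day

Mifflin-St Jeor (male): BMR = 10(105) + 6.25(161) − 5(18) + 5 = 1050 + 1006.25 − 90 + 5 = 1971.25 kcal/day.
TEE = BMR × activity factor = 1971.25 × 1.575 = 3104.7188 kcal/day.
Apply stress factor: 3104.7188 × 1.1 = 3415.1906 kcal/day.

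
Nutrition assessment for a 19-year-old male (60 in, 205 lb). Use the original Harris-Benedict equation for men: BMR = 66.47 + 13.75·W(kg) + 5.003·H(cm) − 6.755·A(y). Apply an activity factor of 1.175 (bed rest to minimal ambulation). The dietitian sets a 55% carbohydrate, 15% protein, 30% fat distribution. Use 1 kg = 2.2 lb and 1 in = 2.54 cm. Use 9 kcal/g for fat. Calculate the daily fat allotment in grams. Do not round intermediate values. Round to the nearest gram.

Convert to metric: weight = 205 ÷ 2.2 = 93.1818 kg; height = 60 × 2.54 = 152.4 cm.
Harris-Benedict: BMR = 66.47 + 13.75(93.1818) + 5.003(152.4) − 6.755(19) = 1981.8322 kcal/day.
TEE = 1981.8322 × 1.175 = 2328.6528 kcal/day.
Fat energy = 30% × 2328.6528 = 698.5959 kcal.
Fat = 698.5959 ÷ 9 kcal/g = 77.6218 g.

78 g/day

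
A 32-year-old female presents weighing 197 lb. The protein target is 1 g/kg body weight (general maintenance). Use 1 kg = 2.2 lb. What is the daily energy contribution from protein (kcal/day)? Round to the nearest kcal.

Weight in kg = 197 ÷ 2.2 = 89.5455 kg.
Protein = 1 g/kg × 89.5455 kg = 89.5455 g/day.
Protein energy = 89.5455 g × 4 kcal/g = 358.1818 kcal/day.

358 kcal/day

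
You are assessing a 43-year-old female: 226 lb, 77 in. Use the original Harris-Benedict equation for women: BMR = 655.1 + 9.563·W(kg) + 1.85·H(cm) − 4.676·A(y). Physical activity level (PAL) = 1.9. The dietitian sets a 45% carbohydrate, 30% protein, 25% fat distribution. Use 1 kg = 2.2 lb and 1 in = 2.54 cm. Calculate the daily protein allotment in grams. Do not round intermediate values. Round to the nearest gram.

256 g/day

Convert to metric: weight = 226 ÷ 2.2 = 102.7273 kg; height = 77 × 2.54 = 195.58 cm.
Harris-Benedict: BMR = 655.1 + 9.563(102.7273) + 1.85(195.58) − 4.676(43) = 1798.2359 kcal/day.
TEE = 1798.2359 × 1.9 = 3416.6482 kcal/day.
Protein energy = 30% × 3416.6482 = 1024.9945 kcal.
Protein = 1024.9945 ÷ 4 kcal/g = 256.2486 g.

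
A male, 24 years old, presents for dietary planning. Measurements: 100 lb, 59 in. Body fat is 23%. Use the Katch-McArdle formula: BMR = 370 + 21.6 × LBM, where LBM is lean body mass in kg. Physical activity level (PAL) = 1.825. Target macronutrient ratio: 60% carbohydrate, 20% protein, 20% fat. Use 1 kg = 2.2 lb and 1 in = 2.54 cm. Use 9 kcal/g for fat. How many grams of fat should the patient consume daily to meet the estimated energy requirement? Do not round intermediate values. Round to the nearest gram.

Convert to metric: weight = 100 ÷ 2.2 = 45.4545 kg; height = 59 × 2.54 = 149.86 cm.
LBM = 45.4545 × (1 − 0.23) = 35 kg. Katch-McArdle: BMR = 370 + 21.6 × 35 = 1126 kcal/day.
TEE = 1126 × 1.825 = 2054.95 kcal/day.
Fat energy = 20% × 2054.95 = 410.99 kcal.
Fat = 410.99 ÷ 9 kcal/g = 45.6656 g.

46 g/day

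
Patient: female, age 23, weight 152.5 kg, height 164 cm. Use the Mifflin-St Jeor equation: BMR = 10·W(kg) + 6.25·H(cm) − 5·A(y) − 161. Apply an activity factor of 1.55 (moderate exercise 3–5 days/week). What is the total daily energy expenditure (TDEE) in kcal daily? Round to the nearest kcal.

3525 kcal daily

Mifflin-St Jeor (female): BMR = 10(152.5) + 6.25(164) − 5(23) − 161 = 1525 + 1025 − 115 − 161 = 2274 kcal/day.
TEE = BMR × activity factor = 2274 × 1.55 = 3524.7 kcal/day.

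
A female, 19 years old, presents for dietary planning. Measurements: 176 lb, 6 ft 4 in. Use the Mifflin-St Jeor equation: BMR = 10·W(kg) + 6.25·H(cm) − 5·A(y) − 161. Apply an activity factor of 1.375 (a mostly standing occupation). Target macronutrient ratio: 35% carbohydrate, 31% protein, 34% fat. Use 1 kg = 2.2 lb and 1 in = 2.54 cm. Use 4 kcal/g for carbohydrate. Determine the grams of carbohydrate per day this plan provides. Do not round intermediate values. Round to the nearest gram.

211 g/day

Convert to metric: weight = 176 ÷ 2.2 = 80 kg; height = (6×12 + 4) × 2.54 = 76 × 2.54 = 193.04 cm.
Mifflin-St Jeor (female): BMR = 10(80) + 6.25(193.04) − 5(19) − 161 = 800 + 1206.5 − 95 − 161 = 1750.5 kcal/day.
TEE = 1750.5 × 1.375 = 2406.9375 kcal/day.
Carbohydrate energy = 35% × 2406.9375 = 842.4281 kcal.
Carbohydrate = 842.4281 ÷ 4 kcal/g = 210.607 g.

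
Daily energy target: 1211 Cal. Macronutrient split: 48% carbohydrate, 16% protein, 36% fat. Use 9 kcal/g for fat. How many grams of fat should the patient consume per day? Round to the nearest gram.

48 g/day

Fat energy = 36% × 1211 = 435.96 kcal.
At 9 kcal/g: 435.96 ÷ 9 = 48.44 g.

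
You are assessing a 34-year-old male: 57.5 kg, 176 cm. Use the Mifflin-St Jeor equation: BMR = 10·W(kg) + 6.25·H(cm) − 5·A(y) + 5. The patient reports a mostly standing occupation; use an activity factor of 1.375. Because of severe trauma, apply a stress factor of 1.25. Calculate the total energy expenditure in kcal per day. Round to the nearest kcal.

2595 kcal per day

Mifflin-St Jeor (male): BMR = 10(57.5) + 6.25(176) − 5(34) + 5 = 575 + 1100 − 170 + 5 = 1510 kcal/day.
TEE = BMR × activity factor = 1510 × 1.375 = 2076.25 kcal/day.
Apply stress factor: 2076.25 × 1.25 = 2595.3125 kcal/day.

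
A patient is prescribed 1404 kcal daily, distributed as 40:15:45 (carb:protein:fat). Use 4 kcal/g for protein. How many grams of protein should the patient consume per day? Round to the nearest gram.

53 g/day

Protein energy = 15% × 1404 = 210.6 kcal.
At 4 kcal/g: 210.6 ÷ 4 = 52.65 g.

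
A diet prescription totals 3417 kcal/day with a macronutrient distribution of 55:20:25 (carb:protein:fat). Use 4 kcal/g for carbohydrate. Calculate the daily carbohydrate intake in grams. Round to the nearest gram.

470 g/day

Carbohydrate energy = 55% × 3417 = 1879.35 kcal.
At 4 kcal/g: 1879.35 ÷ 4 = 469.8375 g.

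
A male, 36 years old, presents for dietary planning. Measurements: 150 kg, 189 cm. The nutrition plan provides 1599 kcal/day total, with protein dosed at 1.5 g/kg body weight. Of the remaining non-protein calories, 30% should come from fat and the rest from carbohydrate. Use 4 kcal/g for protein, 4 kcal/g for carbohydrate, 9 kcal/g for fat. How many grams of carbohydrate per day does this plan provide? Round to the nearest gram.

122 g/day

Protein = 1.5 × 150 = 225 g → 225 × 4 = 900 kcal.
Non-protein calories = 1599 − 900 = 699 kcal.
Fat: 30% × 699 = 209.7 kcal; carbohydrate: 489.3 kcal.
Carbohydrate: 489.3 kcal ÷ 4 kcal/g = 122.325 g.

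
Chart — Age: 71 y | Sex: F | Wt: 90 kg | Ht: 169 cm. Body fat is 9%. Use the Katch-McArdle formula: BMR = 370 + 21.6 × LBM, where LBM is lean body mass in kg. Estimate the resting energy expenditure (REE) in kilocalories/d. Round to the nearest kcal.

2139 kilocalories/d

LBM = 90 × (1 − 0.09) = 81.9 kg. Katch-McArdle: BMR = 370 + 21.6 × 81.9 = 2139.04 kcal/day.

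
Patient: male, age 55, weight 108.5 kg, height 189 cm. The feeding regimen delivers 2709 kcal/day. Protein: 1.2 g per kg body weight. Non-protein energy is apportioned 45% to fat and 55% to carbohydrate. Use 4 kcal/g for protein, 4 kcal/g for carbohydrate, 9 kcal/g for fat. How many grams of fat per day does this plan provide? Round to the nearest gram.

Protein = 1.2 × 108.5 = 130.2 g → 130.2 × 4 = 520.8 kcal.
Non-protein calories = 2709 − 520.8 = 2188.2 kcal.
Fat: 45% × 2188.2 = 984.69 kcal; carbohydrate: 1203.51 kcal.
Fat: 984.69 kcal ÷ 9 kcal/g = 109.41 g.

109 g/day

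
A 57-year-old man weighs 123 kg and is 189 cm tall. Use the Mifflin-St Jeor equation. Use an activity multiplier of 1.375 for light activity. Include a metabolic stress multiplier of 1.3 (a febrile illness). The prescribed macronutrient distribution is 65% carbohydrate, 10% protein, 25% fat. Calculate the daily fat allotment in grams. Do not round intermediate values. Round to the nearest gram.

106 g/day

Mifflin-St Jeor (male): BMR = 10(123) + 6.25(189) − 5(57) + 5 = 1230 + 1181.25 − 285 + 5 = 2131.25 kcal/day.
TEE = 2131.25 × 1.375 = 2930.4688 kcal/day.
With stress factor 1.3: 2930.4688 × 1.3 = 3809.6094 kcal/day.
Fat energy = 25% × 3809.6094 = 952.4023 kcal.
Fat = 952.4023 ÷ 9 kcal/g = 105.8225 g.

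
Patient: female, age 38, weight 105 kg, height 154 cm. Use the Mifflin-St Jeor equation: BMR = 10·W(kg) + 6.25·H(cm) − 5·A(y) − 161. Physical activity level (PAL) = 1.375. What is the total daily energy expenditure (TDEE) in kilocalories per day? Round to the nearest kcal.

Mifflin-St Jeor (female): BMR = 10(105) + 6.25(154) − 5(38) − 161 = 1050 + 962.5 − 190 − 161 = 1661.5 kcal/day.
TEE = BMR × activity factor = 1661.5 × 1.375 = 2284.5625 kcal/day.

2285 kilocalories per day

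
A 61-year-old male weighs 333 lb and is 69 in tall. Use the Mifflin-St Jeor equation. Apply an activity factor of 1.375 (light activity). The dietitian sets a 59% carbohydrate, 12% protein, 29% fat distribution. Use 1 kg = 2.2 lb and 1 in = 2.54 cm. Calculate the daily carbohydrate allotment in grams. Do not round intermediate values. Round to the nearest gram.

468 g/day

Convert to metric: weight = 333 ÷ 2.2 = 151.3636 kg; height = 69 × 2.54 = 175.26 cm.
Mifflin-St Jeor (male): BMR = 10(151.3636) + 6.25(175.26) − 5(61) + 5 = 1513.6364 + 1095.375 − 305 + 5 = 2309.0114 kcal/day.
TEE = 2309.0114 × 1.375 = 3174.8906 kcal/day.
Carbohydrate energy = 59% × 3174.8906 = 1873.1855 kcal.
Carbohydrate = 1873.1855 ÷ 4 kcal/g = 468.2964 g.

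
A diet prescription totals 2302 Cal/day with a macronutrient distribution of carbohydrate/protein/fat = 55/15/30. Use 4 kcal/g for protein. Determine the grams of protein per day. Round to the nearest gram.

Protein energy = 15% × 2302 = 345.3 kcal.
At 4 kcal/g: 345.3 ÷ 4 = 86.325 g.

86 g/day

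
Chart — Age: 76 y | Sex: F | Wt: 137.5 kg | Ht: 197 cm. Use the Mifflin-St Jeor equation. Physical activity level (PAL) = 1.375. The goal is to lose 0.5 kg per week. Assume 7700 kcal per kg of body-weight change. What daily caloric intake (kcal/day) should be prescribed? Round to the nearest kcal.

2290 kcal/day

Mifflin-St Jeor (female): BMR = 10(137.5) + 6.25(197) − 5(76) − 161 = 1375 + 1231.25 − 380 − 161 = 2065.25 kcal/day.
TEE = 2065.25 × 1.375 = 2839.7188 kcal/day.
Required daily deficit = 0.5 × 7700 ÷ 7 = 550 kcal/day.
Target intake = 2839.7188 − 550 = 2289.7188 kcal/day.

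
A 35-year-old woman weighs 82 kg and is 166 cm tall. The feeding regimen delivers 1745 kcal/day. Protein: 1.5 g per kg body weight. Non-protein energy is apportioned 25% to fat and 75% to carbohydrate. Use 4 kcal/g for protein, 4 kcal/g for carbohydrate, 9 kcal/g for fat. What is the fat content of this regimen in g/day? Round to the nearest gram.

35 g/day

Protein = 1.5 × 82 = 123 g → 123 × 4 = 492 kcal.
Non-protein calories = 1745 − 492 = 1253 kcal.
Fat: 25% × 1253 = 313.25 kcal; carbohydrate: 939.75 kcal.
Fat: 313.25 kcal ÷ 9 kcal/g = 34.8056 g.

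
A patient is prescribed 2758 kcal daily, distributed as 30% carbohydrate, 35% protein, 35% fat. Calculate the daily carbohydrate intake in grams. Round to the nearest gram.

207 g/day

Carbohydrate energy = 30% × 2758 = 827.4 kcal.
At 4 kcal/g: 827.4 ÷ 4 = 206.85 g.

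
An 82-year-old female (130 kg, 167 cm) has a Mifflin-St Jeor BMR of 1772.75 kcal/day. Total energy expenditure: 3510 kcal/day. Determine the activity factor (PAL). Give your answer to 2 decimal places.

Activity factor = TEE ÷ BMR = 3510 ÷ 1772.75 = 1.98.

1.98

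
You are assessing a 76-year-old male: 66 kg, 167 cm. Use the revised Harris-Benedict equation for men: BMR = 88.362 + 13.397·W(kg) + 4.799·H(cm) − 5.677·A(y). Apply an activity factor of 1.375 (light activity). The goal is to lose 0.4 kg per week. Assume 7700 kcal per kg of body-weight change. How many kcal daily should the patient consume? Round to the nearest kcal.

Harris-Benedict: BMR = 88.362 + 13.397(66) + 4.799(167) − 5.677(76) = 1342.545 kcal/day.
TEE = 1342.545 × 1.375 = 1845.9994 kcal/day.
Required daily deficit = 0.4 × 7700 ÷ 7 = 440 kcal/day.
Target intake = 1845.9994 − 440 = 1405.9994 kcal/day.

1406 kcal daily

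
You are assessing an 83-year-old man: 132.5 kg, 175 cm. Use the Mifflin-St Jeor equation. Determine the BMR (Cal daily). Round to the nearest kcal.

Mifflin-St Jeor (male): BMR = 10(132.5) + 6.25(175) − 5(83) + 5 = 1325 + 1093.75 − 415 + 5 = 2008.75 kcal/day.

2009 Cal daily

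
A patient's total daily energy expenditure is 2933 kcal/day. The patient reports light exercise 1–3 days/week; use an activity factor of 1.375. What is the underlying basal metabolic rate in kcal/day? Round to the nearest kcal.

BMR = TEE ÷ activity factor = 2933 ÷ 1.375 = 2133.0909 kcal/day.

2133 kcal/day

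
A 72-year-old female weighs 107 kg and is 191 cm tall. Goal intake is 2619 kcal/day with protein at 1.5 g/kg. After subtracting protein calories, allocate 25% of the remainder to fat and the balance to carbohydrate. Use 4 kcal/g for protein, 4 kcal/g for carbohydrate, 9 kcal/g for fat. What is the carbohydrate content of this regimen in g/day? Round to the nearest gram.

Protein = 1.5 × 107 = 160.5 g → 160.5 × 4 = 642 kcal.
Non-protein calories = 2619 − 642 = 1977 kcal.
Fat: 25% × 1977 = 494.25 kcal; carbohydrate: 1482.75 kcal.
Carbohydrate: 1482.75 kcal ÷ 4 kcal/g = 370.6875 g.

371 g/day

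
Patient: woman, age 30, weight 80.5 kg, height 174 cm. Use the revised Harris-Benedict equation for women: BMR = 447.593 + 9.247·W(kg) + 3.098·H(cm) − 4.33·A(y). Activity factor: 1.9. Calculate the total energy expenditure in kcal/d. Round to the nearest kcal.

3042 kcal/d

Harris-Benedict: BMR = 447.593 + 9.247(80.5) + 3.098(174) − 4.33(30) = 1601.1285 kcal/day.
TEE = BMR × activity factor = 1601.1285 × 1.9 = 3042.1442 kcal/day.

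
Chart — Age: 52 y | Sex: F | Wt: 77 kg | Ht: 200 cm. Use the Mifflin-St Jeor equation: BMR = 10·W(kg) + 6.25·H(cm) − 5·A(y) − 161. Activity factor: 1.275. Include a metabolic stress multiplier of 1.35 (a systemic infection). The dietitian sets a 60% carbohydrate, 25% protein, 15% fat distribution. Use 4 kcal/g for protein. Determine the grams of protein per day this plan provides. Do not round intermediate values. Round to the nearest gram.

Mifflin-St Jeor (female): BMR = 10(77) + 6.25(200) − 5(52) − 161 = 770 + 1250 − 260 − 161 = 1599 kcal/day.
TEE = 1599 × 1.275 = 2038.725 kcal/day.
With stress factor 1.35: 2038.725 × 1.35 = 2752.2788 kcal/day.
Protein energy = 25% × 2752.2788 = 688.0697 kcal.
Protein = 688.0697 ÷ 4 kcal/g = 172.0174 g.

172 g/day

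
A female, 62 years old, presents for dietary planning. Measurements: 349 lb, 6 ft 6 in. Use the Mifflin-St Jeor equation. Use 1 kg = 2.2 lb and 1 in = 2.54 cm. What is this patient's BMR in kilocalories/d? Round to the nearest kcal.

Convert to metric: weight = 349 ÷ 2.2 = 158.6364 kg; height = (6×12 + 6) × 2.54 = 78 × 2.54 = 198.12 cm.
Mifflin-St Jeor (female): BMR = 10(158.6364) + 6.25(198.12) − 5(62) − 161 = 1586.3636 + 1238.25 − 310 − 161 = 2353.6136 kcal/day.

2354 kilocalories/d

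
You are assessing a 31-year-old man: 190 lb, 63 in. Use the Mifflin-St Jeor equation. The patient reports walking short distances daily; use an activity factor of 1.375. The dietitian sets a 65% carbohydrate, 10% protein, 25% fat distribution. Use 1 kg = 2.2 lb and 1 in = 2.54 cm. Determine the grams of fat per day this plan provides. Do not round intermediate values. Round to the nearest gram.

65 g/day

Convert to metric: weight = 190 ÷ 2.2 = 86.3636 kg; height = 63 × 2.54 = 160.02 cm.
Mifflin-St Jeor (male): BMR = 10(86.3636) + 6.25(160.02) − 5(31) + 5 = 863.6364 + 1000.125 − 155 + 5 = 1713.7614 kcal/day.
TEE = 1713.7614 × 1.375 = 2356.4219 kcal/day.
Fat energy = 25% × 2356.4219 = 589.1055 kcal.
Fat = 589.1055 ÷ 9 kcal/g = 65.4562 g.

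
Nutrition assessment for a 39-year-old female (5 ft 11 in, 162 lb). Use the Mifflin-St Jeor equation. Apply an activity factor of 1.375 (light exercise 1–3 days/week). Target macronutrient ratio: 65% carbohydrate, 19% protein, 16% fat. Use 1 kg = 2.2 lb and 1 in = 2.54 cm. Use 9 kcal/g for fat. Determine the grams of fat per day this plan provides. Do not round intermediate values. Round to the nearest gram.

Convert to metric: weight = 162 ÷ 2.2 = 73.6364 kg; height = (5×12 + 11) × 2.54 = 71 × 2.54 = 180.34 cm.
Mifflin-St Jeor (female): BMR = 10(73.6364) + 6.25(180.34) − 5(39) − 161 = 736.3636 + 1127.125 − 195 − 161 = 1507.4886 kcal/day.
TEE = 1507.4886 × 1.375 = 2072.7969 kcal/day.
Fat energy = 16% × 2072.7969 = 331.6475 kcal.
Fat = 331.6475 ÷ 9 kcal/g = 36.8497 g.

37 g/day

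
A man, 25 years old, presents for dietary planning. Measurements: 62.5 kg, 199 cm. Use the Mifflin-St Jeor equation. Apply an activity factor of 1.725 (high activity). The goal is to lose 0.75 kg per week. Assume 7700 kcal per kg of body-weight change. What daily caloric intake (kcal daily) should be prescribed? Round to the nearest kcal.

Mifflin-St Jeor (male): BMR = 10(62.5) + 6.25(199) − 5(25) + 5 = 625 + 1243.75 − 125 + 5 = 1748.75 kcal/day.
TEE = 1748.75 × 1.725 = 3016.5938 kcal/day.
Required daily deficit = 0.75 × 7700 ÷ 7 = 825 kcal/day.
Target intake = 3016.5938 − 825 = 2191.5938 kcal/day.

2192 kcal daily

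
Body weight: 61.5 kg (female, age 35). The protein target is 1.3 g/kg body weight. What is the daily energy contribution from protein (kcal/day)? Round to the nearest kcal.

Protein = 1.3 g/kg × 61.5 kg = 79.95 g/day.
Protein energy = 79.95 g × 4 kcal/g = 319.8 kcal/day.

320 kcal/day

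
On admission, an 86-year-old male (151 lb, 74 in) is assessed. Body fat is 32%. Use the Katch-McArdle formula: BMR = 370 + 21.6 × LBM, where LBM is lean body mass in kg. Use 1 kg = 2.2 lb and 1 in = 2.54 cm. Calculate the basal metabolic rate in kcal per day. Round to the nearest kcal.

Convert to metric: weight = 151 ÷ 2.2 = 68.6364 kg; height = 74 × 2.54 = 187.96 cm.
LBM = 68.6364 × (1 − 0.32) = 46.6727 kg. Katch-McArdle: BMR = 370 + 21.6 × 46.6727 = 1378.1309 kcal/day.

1378 kcal per day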